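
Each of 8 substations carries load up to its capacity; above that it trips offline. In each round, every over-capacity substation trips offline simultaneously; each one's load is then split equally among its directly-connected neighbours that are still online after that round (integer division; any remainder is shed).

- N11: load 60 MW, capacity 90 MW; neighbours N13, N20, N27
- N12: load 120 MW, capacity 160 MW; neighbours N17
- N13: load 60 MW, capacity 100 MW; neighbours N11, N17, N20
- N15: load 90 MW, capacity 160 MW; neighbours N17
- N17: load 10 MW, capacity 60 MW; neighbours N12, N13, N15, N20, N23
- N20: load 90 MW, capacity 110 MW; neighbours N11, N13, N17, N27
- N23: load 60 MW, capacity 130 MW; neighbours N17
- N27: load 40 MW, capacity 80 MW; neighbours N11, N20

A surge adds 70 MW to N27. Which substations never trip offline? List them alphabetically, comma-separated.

N12, N15, N23

Round 1 — N27 at 110 > 80. N27 trips offline.
  N27 sheds 110 MW to N11, N20: 55 each.
    N11: 60+55 = 115 > 90
    N20: 90+55 = 145 > 110
Round 2 — N11, N20 trip offline.
  N11 sheds 115 MW to N13: 115 each.
    N13: 60+115 = 175 > 100
  N20 sheds 145 MW to N13, N17: 72 each (1 lost).
    N13: 175+72 = 247 > 100
    N17: 10+72 = 82 > 60
Round 3 — N13, N17 trip offline.
  N13 sheds 247 MW: no online neighbours, lost.
  N17 sheds 82 MW to N12, N15, N23: 27 each (1 lost).
    N12: 120+27 = 147 ≤ 160
    N15: 90+27 = 117 ≤ 160
    N23: 60+27 = 87 ≤ 130
No further trips.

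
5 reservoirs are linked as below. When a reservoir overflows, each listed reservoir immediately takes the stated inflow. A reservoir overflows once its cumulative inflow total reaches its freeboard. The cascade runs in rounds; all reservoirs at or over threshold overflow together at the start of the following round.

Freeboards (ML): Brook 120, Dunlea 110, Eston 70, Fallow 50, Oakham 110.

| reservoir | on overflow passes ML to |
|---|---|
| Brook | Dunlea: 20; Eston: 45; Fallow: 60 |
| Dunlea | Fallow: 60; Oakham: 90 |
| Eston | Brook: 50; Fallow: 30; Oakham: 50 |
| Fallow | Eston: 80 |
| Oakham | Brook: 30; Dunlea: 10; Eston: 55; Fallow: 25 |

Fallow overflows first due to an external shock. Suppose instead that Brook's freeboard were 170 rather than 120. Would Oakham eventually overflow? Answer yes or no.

no

With Brook's freeboard at 170:
Round 1 — Fallow overflows (initial).
  Eston: +80 → 80 ≥ 70
Round 2 — Eston overflows.
  Brook: +50 → 50 < 170
  Oakham: +50 → 50 < 110
No further overflows.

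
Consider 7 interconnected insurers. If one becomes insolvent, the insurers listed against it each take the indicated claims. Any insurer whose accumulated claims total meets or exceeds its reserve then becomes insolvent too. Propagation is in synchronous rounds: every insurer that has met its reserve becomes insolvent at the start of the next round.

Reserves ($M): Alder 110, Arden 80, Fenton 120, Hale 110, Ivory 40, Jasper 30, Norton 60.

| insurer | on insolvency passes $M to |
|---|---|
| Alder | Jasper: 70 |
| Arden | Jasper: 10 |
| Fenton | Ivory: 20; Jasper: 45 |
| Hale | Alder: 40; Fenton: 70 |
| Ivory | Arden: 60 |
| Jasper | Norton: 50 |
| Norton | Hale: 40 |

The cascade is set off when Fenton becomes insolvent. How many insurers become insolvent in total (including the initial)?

Round 1 — Fenton becomes insolvent (initial).
  Ivory: +20 → 20 < 40
  Jasper: +45 → 45 ≥ 30
Round 2 — Jasper becomes insolvent.
  Norton: +50 → 50 < 60
No further insolvencies.

2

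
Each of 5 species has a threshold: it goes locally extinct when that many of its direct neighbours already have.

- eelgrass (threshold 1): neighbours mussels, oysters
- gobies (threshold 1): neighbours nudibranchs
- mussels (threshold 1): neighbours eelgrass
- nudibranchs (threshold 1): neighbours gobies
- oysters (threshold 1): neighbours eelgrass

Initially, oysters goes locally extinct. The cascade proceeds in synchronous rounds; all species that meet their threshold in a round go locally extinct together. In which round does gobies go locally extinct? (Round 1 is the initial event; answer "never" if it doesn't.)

never

Round 1 — oysters goes locally extinct (initial).
Round 2 — checking thresholds:
  eelgrass: 1 of 2 neighbours ≥ 1, goes locally extinct.
Round 3 — checking thresholds:
  mussels: 1 of 1 neighbours ≥ 1, goes locally extinct.
Round 4 — no new extinctions; cascade stops.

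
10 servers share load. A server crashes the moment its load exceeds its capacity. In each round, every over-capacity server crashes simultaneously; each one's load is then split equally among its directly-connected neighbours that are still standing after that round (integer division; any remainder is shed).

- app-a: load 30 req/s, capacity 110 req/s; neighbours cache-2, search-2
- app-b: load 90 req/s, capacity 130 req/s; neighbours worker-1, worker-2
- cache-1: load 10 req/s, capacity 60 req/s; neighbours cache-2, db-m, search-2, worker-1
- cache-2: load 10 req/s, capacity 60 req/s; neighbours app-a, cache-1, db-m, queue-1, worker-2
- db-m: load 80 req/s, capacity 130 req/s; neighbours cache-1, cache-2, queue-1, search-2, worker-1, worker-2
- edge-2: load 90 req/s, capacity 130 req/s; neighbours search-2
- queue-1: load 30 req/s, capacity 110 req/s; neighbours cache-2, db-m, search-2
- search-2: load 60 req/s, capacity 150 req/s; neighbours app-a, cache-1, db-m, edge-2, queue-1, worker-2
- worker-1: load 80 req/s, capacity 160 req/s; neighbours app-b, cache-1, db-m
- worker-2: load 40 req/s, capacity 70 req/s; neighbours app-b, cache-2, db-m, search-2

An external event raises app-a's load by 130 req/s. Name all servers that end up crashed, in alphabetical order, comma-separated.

Round 1 — app-a at 160 > 110. app-a crashes.
  app-a sheds 160 req/s to cache-2, search-2: 80 each.
    cache-2: 10+80 = 90 > 60
    search-2: 60+80 = 140 ≤ 150
Round 2 — cache-2 crashes.
  cache-2 sheds 90 req/s to cache-1, db-m, queue-1, worker-2: 22 each (2 lost).
    cache-1: 10+22 = 32 ≤ 60
    db-m: 80+22 = 102 ≤ 130
    queue-1: 30+22 = 52 ≤ 110
    worker-2: 40+22 = 62 ≤ 70
No further crashes.

app-a, cache-2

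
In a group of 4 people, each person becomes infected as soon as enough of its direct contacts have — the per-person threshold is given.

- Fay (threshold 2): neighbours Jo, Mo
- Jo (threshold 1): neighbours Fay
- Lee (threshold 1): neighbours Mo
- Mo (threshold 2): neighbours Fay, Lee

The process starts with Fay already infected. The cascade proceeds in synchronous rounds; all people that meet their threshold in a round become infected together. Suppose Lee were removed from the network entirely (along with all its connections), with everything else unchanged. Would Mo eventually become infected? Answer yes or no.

no

With Lee removed:
Round 1 — Fay becomes infected (initial).
Round 2 — checking thresholds:
  Jo: 1 of 1 neighbours ≥ 1, becomes infected.
  Mo: 1 of 1 neighbours < 2, not yet.
Round 3 — no new infections; cascade stops.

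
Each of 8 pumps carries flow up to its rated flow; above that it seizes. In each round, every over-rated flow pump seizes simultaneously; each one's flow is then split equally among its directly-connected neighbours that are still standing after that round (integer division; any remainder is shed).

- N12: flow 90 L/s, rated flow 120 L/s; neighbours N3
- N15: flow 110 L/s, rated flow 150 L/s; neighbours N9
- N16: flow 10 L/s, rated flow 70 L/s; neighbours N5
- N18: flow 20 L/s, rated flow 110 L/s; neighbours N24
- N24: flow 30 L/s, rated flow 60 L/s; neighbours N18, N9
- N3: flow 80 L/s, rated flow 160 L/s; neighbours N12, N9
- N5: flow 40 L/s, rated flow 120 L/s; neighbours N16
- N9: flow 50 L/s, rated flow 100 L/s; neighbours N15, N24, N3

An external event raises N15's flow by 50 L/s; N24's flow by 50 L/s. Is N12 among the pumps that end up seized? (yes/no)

Round 1 — N15 at 160 > 150; N24 at 80 > 60. N15, N24 seize.
  N15 sheds 160 L/s to N9: 160 each.
    N9: 50+160 = 210 > 100
  N24 sheds 80 L/s to N18, N9: 40 each.
    N18: 20+40 = 60 ≤ 110
    N9: 210+40 = 250 > 100
Round 2 — N9 seizes.
  N9 sheds 250 L/s to N3: 250 each.
    N3: 80+250 = 330 > 160
Round 3 — N3 seizes.
  N3 sheds 330 L/s to N12: 330 each.
    N12: 90+330 = 420 > 120
Round 4 — N12 seizes.
  N12 sheds 420 L/s: no online neighbours, lost.
No further seizures.

yes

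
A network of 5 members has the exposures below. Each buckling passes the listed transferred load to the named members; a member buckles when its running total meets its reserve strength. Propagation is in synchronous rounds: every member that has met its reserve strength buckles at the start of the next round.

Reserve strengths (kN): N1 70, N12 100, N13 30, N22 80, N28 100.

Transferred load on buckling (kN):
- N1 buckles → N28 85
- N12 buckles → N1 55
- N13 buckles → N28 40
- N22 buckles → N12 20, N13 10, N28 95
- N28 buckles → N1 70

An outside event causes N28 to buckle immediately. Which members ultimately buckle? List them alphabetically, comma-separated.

N1, N28

Round 1 — N28 buckles (initial).
  N1: +70 → 70 ≥ 70
Round 2 — N1 buckles.
No further bucklings.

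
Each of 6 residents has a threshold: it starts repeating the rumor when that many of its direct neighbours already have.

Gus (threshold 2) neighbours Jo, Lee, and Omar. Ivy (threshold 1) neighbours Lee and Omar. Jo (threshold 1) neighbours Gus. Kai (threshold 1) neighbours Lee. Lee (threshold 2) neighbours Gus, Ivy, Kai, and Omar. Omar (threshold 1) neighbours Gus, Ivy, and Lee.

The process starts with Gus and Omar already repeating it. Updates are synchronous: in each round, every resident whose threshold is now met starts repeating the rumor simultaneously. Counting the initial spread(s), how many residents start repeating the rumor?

6

Round 1 — Gus, Omar start repeating the rumor (initial).
Round 2 — checking thresholds:
  Ivy: 1 of 2 neighbours ≥ 1, starts repeating the rumor.
  Jo: 1 of 1 neighbours ≥ 1, starts repeating the rumor.
  Lee: 2 of 4 neighbours ≥ 2, starts repeating the rumor.
Round 3 — checking thresholds:
  Kai: 1 of 1 neighbours ≥ 1, starts repeating the rumor.
Round 4 — no new spreads; cascade stops.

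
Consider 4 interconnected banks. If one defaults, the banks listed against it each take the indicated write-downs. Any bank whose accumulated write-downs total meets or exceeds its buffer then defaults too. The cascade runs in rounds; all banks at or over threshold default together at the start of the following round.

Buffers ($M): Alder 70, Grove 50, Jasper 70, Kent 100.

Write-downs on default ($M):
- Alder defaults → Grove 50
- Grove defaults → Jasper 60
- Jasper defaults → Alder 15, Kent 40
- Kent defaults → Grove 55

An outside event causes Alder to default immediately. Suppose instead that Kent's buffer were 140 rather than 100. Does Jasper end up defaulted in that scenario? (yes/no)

With Kent's buffer at 140:
Round 1 — Alder defaults (initial).
  Grove: +50 → 50 ≥ 50
Round 2 — Grove defaults.
  Jasper: +60 → 60 < 70
No further defaults.

no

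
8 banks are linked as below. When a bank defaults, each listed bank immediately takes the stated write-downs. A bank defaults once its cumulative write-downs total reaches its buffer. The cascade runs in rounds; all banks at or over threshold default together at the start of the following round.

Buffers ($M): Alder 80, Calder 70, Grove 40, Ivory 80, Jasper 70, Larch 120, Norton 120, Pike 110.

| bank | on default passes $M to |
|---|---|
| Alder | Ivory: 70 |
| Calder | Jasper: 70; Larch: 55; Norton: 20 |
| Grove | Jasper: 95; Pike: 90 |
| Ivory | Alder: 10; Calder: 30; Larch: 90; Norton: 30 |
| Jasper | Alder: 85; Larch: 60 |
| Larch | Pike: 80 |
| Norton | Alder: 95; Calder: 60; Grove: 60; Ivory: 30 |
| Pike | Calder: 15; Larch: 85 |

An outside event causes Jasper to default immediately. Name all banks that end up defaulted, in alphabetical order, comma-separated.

Round 1 — Jasper defaults (initial).
  Alder: +85 → 85 ≥ 80
  Larch: +60 → 60 < 120
Round 2 — Alder defaults.
  Ivory: +70 → 70 < 80
No further defaults.

Alder, Jasper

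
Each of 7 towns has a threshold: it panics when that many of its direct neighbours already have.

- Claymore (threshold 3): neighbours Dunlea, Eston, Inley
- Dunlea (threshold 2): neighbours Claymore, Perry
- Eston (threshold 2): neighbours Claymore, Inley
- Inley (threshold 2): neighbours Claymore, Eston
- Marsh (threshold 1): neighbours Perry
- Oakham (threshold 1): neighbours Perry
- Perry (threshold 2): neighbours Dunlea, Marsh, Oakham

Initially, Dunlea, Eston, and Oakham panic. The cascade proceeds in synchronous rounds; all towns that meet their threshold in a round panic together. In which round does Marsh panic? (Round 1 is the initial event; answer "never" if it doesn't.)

3

Round 1 — Dunlea, Eston, Oakham panic (initial).
Round 2 — checking thresholds:
  Claymore: 2 of 3 neighbours < 3, not yet.
  Inley: 1 of 2 neighbours < 2, not yet.
  Perry: 2 of 3 neighbours ≥ 2, panics.
Round 3 — checking thresholds:
  Claymore: 2 of 3 neighbours < 3, not yet.
  Inley: 1 of 2 neighbours < 2, not yet.
  Marsh: 1 of 1 neighbours ≥ 1, panics.
Round 4 — no new panics; cascade stops.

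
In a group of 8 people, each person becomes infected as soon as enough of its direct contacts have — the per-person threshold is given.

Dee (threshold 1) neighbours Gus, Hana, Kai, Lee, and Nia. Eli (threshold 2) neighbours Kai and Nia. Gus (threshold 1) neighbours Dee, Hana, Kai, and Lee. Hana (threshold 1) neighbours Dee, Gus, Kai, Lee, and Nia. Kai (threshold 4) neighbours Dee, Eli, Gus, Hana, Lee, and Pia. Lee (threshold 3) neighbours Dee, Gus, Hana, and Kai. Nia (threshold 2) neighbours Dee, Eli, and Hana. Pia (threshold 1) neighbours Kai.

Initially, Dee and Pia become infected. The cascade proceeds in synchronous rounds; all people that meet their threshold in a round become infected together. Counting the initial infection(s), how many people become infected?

8

Round 1 — Dee, Pia become infected (initial).
Round 2 — checking thresholds:
  Gus: 1 of 4 neighbours ≥ 1, becomes infected.
  Hana: 1 of 5 neighbours ≥ 1, becomes infected.
  Kai: 2 of 6 neighbours < 4, below threshold.
  Lee: 1 of 4 neighbours < 3, below threshold.
  Nia: 1 of 3 neighbours < 2, below threshold.
Round 3 — checking thresholds:
  Kai: 4 of 6 neighbours ≥ 4, becomes infected.
  Lee: 3 of 4 neighbours ≥ 3, becomes infected.
  Nia: 2 of 3 neighbours ≥ 2, becomes infected.
Round 4 — checking thresholds:
  Eli: 2 of 2 neighbours ≥ 2, becomes infected.
Round 5 — no new infections; cascade stops.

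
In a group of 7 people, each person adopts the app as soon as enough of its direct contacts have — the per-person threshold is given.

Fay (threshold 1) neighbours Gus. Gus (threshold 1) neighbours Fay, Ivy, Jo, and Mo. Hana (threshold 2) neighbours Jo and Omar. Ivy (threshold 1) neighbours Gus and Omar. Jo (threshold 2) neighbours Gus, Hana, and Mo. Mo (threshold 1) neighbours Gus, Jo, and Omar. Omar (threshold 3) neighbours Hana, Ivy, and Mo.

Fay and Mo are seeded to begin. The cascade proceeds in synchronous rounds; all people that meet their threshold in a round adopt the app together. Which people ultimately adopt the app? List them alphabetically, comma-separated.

Fay, Gus, Ivy, Jo, Mo

Round 1 — Fay, Mo adopt the app (initial).
Round 2 — checking thresholds:
  Gus: 2 of 4 neighbours ≥ 1, adopts the app.
  Jo: 1 of 3 neighbours < 2, holds.
  Omar: 1 of 3 neighbours < 3, holds.
Round 3 — checking thresholds:
  Ivy: 1 of 2 neighbours ≥ 1, adopts the app.
  Jo: 2 of 3 neighbours ≥ 2, adopts the app.
  Omar: 1 of 3 neighbours < 3, holds.
Round 4 — no new adoptions; cascade stops.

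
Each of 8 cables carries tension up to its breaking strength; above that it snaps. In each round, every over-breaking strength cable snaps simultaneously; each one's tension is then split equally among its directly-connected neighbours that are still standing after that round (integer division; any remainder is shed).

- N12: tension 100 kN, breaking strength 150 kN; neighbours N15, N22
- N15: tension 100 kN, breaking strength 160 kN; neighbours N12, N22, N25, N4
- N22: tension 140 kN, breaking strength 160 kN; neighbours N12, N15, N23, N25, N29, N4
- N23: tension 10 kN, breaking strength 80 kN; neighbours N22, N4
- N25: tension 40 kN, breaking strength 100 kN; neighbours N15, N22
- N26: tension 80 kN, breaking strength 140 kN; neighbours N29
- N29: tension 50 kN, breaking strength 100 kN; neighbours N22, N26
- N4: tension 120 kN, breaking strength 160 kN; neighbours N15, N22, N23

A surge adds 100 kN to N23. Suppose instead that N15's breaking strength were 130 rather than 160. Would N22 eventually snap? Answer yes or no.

yes

With N15's breaking strength at 130:
Round 1 — N23 at 110 > 80. N23 snaps.
  N23 sheds 110 kN to N22, N4: 55 each.
    N22: 140+55 = 195 > 160
    N4: 120+55 = 175 > 160
Round 2 — N22, N4 snap.
  N22 sheds 195 kN to N12, N15, N25, N29: 48 each (3 lost).
    N12: 100+48 = 148 ≤ 150
    N15: 100+48 = 148 > 130
    N25: 40+48 = 88 ≤ 100
    N29: 50+48 = 98 ≤ 100
  N4 sheds 175 kN to N15: 175 each.
    N15: 148+175 = 323 > 130
Round 3 — N15 snaps.
  N15 sheds 323 kN to N12, N25: 161 each (1 lost).
    N12: 148+161 = 309 > 150
    N25: 88+161 = 249 > 100
Round 4 — N12, N25 snap.
  N12 sheds 309 kN: no online neighbours, lost.
  N25 sheds 249 kN: no online neighbours, lost.
No further breaks.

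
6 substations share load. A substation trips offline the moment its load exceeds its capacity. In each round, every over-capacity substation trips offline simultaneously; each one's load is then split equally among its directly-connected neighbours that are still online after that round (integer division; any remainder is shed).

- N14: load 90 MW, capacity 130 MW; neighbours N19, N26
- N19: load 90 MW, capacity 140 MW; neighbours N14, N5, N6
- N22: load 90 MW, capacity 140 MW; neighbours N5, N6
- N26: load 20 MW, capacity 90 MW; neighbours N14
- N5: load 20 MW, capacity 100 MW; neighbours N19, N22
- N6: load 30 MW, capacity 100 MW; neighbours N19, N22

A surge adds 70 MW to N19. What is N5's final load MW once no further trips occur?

Round 1 — N19 at 160 > 140. N19 trips offline.
  N19 sheds 160 MW to N14, N5, N6: 53 each (1 lost).
    N14: 90+53 = 143 > 130
    N5: 20+53 = 73 ≤ 100
    N6: 30+53 = 83 ≤ 100
Round 2 — N14 trips offline.
  N14 sheds 143 MW to N26: 143 each.
    N26: 20+143 = 163 > 90
Round 3 — N26 trips offline.
  N26 sheds 163 MW: no online neighbours, lost.
No further trips.

73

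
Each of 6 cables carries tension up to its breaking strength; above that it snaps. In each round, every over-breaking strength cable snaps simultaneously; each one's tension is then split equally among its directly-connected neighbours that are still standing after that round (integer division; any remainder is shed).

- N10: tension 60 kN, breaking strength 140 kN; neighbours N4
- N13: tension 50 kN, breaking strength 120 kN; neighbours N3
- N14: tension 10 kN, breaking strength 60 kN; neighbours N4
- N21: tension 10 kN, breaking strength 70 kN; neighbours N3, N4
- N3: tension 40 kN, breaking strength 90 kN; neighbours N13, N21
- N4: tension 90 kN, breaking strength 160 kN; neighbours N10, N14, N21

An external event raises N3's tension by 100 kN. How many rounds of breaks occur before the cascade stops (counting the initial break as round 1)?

Round 1 — N3 at 140 > 90. N3 snaps.
  N3 sheds 140 kN to N13, N21: 70 each.
    N13: 50+70 = 120 ≤ 120
    N21: 10+70 = 80 > 70
Round 2 — N21 snaps.
  N21 sheds 80 kN to N4: 80 each.
    N4: 90+80 = 170 > 160
Round 3 — N4 snaps.
  N4 sheds 170 kN to N10, N14: 85 each.
    N10: 60+85 = 145 > 140
    N14: 10+85 = 95 > 60
Round 4 — N10, N14 snap.
  N10 sheds 145 kN: no online neighbours, lost.
  N14 sheds 95 kN: no online neighbours, lost.
No further breaks.

4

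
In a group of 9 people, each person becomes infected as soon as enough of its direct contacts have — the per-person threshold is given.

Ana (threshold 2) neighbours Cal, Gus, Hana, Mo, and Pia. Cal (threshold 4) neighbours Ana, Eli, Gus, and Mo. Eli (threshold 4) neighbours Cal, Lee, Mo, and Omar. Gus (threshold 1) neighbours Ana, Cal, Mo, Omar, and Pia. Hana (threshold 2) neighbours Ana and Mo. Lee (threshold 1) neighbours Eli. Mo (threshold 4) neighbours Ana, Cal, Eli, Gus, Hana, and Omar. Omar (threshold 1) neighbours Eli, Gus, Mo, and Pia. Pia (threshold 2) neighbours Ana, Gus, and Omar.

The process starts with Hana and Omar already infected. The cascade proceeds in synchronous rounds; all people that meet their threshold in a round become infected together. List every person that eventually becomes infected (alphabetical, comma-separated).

Round 1 — Hana, Omar become infected (initial).
Round 2 — checking thresholds:
  Ana: 1 of 5 neighbours < 2, not yet.
  Eli: 1 of 4 neighbours < 4, not yet.
  Gus: 1 of 5 neighbours ≥ 1, becomes infected.
  Mo: 2 of 6 neighbours < 4, not yet.
  Pia: 1 of 3 neighbours < 2, not yet.
Round 3 — checking thresholds:
  Ana: 2 of 5 neighbours ≥ 2, becomes infected.
  Cal: 1 of 4 neighbours < 4, not yet.
  Eli: 1 of 4 neighbours < 4, not yet.
  Mo: 3 of 6 neighbours < 4, not yet.
  Pia: 2 of 3 neighbours ≥ 2, becomes infected.
Round 4 — checking thresholds:
  Cal: 2 of 4 neighbours < 4, not yet.
  Eli: 1 of 4 neighbours < 4, not yet.
  Mo: 4 of 6 neighbours ≥ 4, becomes infected.
Round 5 — no new infections; cascade stops.

Ana, Gus, Hana, Mo, Omar, Pia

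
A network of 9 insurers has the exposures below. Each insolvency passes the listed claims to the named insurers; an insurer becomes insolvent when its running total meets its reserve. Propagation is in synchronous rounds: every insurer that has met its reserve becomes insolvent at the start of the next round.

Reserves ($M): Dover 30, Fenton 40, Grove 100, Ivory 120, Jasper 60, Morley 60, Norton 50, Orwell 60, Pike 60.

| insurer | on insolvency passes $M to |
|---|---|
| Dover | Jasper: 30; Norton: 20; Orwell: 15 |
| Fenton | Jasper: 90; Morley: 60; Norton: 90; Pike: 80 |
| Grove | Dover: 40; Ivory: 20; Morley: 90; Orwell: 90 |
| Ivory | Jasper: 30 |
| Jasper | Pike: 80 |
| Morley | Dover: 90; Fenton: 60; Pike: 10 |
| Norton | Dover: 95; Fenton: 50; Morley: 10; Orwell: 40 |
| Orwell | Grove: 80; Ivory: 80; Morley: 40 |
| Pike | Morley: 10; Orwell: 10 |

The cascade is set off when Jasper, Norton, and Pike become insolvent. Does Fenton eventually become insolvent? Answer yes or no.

yes

Round 1 — Jasper, Norton, Pike become insolvent (initial).
  Dover: +95 → 95 ≥ 30
  Fenton: +50 → 50 ≥ 40
  Morley: +10+10 → 20 < 60
  Orwell: +40+10 → 50 < 60
Round 2 — Dover, Fenton become insolvent.
  Morley: +60 → 80 ≥ 60
  Orwell: +15 → 65 ≥ 60
Round 3 — Morley, Orwell become insolvent.
  Grove: +80 → 80 < 100
  Ivory: +80 → 80 < 120
No further insolvencies.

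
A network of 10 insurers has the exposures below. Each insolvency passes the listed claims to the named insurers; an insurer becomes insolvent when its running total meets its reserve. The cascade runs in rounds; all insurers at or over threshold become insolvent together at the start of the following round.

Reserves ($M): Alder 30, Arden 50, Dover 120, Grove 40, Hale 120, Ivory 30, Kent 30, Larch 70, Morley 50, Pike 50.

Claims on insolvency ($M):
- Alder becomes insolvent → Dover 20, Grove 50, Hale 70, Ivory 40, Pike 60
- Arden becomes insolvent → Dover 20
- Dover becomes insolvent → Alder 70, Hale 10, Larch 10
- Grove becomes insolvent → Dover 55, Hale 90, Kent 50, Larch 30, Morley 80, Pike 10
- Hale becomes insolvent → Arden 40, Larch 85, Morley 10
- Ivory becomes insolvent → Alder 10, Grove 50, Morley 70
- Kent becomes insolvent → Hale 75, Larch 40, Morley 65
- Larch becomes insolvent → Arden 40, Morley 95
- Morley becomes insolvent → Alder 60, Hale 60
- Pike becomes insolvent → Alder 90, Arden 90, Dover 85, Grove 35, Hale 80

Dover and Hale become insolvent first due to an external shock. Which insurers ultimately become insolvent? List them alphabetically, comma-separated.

Round 1 — Dover, Hale become insolvent (initial).
  Alder: +70 → 70 ≥ 30
  Arden: +40 → 40 < 50
  Larch: +10+85 → 95 ≥ 70
  Morley: +10 → 10 < 50
Round 2 — Alder, Larch become insolvent.
  Arden: +40 → 80 ≥ 50
  Grove: +50 → 50 ≥ 40
  Ivory: +40 → 40 ≥ 30
  Morley: +95 → 105 ≥ 50
  Pike: +60 → 60 ≥ 50
Round 3 — Arden, Grove, Ivory, Morley, Pike become insolvent.
  Kent: +50 → 50 ≥ 30
Round 4 — Kent becomes insolvent.
No further insolvencies.

Alder, Arden, Dover, Grove, Hale, Ivory, Kent, Larch, Morley, Pike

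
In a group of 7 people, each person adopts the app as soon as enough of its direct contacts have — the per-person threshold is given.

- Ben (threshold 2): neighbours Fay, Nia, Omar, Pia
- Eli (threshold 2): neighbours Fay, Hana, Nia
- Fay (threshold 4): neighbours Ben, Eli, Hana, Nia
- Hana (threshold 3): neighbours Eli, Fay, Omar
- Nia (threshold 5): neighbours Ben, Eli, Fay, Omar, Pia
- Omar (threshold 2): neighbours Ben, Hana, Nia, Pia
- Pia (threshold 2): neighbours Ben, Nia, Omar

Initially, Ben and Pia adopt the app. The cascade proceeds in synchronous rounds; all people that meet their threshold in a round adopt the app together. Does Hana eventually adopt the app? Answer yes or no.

Round 1 — Ben, Pia adopt the app (initial).
Round 2 — checking thresholds:
  Fay: 1 of 4 neighbours < 4, holds.
  Nia: 2 of 5 neighbours < 5, holds.
  Omar: 2 of 4 neighbours ≥ 2, adopts the app.
Round 3 — no new adoptions; cascade stops.

no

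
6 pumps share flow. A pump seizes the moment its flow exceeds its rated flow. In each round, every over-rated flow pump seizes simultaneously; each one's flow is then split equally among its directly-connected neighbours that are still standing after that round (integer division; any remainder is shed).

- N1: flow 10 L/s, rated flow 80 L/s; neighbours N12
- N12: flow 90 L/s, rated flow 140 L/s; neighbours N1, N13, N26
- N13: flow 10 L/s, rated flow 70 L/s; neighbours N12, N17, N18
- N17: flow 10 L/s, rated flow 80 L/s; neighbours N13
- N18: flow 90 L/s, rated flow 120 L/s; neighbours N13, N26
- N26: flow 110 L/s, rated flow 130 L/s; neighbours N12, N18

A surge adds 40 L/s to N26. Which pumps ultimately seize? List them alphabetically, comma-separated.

Round 1 — N26 at 150 > 130. N26 seizes.
  N26 sheds 150 L/s to N12, N18: 75 each.
    N12: 90+75 = 165 > 140
    N18: 90+75 = 165 > 120
Round 2 — N12, N18 seize.
  N12 sheds 165 L/s to N1, N13: 82 each (1 lost).
    N1: 10+82 = 92 > 80
    N13: 10+82 = 92 > 70
  N18 sheds 165 L/s to N13: 165 each.
    N13: 92+165 = 257 > 70
Round 3 — N1, N13 seize.
  N1 sheds 92 L/s: no online neighbours, lost.
  N13 sheds 257 L/s to N17: 257 each.
    N17: 10+257 = 267 > 80
Round 4 — N17 seizes.
  N17 sheds 267 L/s: no online neighbours, lost.
No further seizures.

N1, N12, N13, N17, N18, N26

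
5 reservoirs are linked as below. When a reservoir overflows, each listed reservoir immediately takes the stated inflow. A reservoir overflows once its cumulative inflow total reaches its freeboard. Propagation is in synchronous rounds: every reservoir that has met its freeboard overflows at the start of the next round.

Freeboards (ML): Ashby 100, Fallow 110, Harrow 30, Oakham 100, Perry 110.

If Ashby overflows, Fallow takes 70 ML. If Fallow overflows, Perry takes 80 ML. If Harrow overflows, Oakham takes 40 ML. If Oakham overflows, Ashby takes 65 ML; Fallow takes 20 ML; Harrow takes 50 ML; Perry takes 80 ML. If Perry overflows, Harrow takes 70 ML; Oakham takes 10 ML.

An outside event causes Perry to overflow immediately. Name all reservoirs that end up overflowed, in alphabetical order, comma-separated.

Round 1 — Perry overflows (initial).
  Harrow: +70 → 70 ≥ 30
  Oakham: +10 → 10 < 100
Round 2 — Harrow overflows.
  Oakham: +40 → 50 < 100
No further overflows.

Harrow, Perry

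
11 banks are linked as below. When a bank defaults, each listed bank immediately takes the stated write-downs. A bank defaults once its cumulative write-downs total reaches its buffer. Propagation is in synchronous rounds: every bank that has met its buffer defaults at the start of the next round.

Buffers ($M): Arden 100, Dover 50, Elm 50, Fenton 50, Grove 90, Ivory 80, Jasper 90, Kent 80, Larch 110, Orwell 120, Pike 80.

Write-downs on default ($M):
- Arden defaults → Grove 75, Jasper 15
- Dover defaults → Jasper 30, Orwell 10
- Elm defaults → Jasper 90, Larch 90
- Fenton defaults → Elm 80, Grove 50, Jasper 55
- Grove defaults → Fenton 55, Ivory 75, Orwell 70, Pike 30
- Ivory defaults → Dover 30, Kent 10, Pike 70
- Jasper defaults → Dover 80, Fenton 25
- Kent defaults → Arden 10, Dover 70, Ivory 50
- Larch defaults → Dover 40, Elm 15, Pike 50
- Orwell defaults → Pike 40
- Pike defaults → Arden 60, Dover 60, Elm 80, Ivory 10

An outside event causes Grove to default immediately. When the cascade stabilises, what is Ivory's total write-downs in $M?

Round 1 — Grove defaults (initial).
  Fenton: +55 → 55 ≥ 50
  Ivory: +75 → 75 < 80
  Orwell: +70 → 70 < 120
  Pike: +30 → 30 < 80
Round 2 — Fenton defaults.
  Elm: +80 → 80 ≥ 50
  Jasper: +55 → 55 < 90
Round 3 — Elm defaults.
  Jasper: +90 → 145 ≥ 90
  Larch: +90 → 90 < 110
Round 4 — Jasper defaults.
  Dover: +80 → 80 ≥ 50
Round 5 — Dover defaults.
  Orwell: +10 → 80 < 120
No further defaults.

75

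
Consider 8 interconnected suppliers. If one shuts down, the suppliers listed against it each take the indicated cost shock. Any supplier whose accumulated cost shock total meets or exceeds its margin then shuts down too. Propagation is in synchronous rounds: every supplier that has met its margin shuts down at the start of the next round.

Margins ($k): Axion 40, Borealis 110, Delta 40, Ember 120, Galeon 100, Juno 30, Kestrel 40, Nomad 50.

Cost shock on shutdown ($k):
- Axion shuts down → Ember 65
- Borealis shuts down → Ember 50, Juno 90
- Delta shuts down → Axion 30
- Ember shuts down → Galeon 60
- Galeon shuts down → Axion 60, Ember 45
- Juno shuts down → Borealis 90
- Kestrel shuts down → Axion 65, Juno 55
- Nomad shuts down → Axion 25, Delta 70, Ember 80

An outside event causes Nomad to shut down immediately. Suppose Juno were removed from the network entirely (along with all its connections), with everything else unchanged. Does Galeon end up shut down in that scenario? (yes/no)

no

With Juno removed:
Round 1 — Nomad shuts down (initial).
  Axion: +25 → 25 < 40
  Delta: +70 → 70 ≥ 40
  Ember: +80 → 80 < 120
Round 2 — Delta shuts down.
  Axion: +30 → 55 ≥ 40
Round 3 — Axion shuts down.
  Ember: +65 → 145 ≥ 120
Round 4 — Ember shuts down.
  Galeon: +60 → 60 < 100
No further shutdowns.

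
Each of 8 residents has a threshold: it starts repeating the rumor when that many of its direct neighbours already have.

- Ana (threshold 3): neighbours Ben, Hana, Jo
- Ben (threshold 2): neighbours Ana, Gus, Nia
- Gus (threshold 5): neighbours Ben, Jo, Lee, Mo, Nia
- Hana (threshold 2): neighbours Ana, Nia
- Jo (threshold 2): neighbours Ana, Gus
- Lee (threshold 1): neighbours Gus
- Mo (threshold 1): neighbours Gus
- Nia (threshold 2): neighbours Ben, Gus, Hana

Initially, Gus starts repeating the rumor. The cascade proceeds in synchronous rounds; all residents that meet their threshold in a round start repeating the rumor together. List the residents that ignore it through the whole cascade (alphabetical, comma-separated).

Round 1 — Gus starts repeating the rumor (initial).
Round 2 — checking thresholds:
  Ben: 1 of 3 neighbours < 2, not yet.
  Jo: 1 of 2 neighbours < 2, not yet.
  Lee: 1 of 1 neighbours ≥ 1, starts repeating the rumor.
  Mo: 1 of 1 neighbours ≥ 1, starts repeating the rumor.
  Nia: 1 of 3 neighbours < 2, not yet.
Round 3 — no new spreads; cascade stops.

Ana, Ben, Hana, Jo, Nia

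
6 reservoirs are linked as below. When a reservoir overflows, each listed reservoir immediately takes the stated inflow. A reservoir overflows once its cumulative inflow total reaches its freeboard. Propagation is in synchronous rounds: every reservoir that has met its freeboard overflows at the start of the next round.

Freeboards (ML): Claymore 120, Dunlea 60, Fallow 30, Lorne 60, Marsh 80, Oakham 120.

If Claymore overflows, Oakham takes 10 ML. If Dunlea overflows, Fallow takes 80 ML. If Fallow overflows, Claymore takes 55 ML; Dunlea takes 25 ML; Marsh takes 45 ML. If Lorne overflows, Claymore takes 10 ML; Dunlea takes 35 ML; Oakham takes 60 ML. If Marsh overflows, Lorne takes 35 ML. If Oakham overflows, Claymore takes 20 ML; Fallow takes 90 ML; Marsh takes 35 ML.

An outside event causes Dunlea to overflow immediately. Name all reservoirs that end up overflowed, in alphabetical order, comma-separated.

Dunlea, Fallow

Round 1 — Dunlea overflows (initial).
  Fallow: +80 → 80 ≥ 30
Round 2 — Fallow overflows.
  Claymore: +55 → 55 < 120
  Marsh: +45 → 45 < 80
No further overflows.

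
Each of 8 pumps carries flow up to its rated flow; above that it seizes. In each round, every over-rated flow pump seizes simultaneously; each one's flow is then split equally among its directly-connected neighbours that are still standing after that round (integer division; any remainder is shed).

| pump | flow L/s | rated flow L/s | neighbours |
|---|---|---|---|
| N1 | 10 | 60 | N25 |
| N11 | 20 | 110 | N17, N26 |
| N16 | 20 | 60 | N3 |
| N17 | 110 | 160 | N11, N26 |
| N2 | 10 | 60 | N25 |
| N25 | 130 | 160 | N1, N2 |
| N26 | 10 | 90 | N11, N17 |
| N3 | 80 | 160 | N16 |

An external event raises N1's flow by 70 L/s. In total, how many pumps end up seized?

Round 1 — N1 at 80 > 60. N1 seizes.
  N1 sheds 80 L/s to N25: 80 each.
    N25: 130+80 = 210 > 160
Round 2 — N25 seizes.
  N25 sheds 210 L/s to N2: 210 each.
    N2: 10+210 = 220 > 60
Round 3 — N2 seizes.
  N2 sheds 220 L/s: no online neighbours, lost.
No further seizures.

3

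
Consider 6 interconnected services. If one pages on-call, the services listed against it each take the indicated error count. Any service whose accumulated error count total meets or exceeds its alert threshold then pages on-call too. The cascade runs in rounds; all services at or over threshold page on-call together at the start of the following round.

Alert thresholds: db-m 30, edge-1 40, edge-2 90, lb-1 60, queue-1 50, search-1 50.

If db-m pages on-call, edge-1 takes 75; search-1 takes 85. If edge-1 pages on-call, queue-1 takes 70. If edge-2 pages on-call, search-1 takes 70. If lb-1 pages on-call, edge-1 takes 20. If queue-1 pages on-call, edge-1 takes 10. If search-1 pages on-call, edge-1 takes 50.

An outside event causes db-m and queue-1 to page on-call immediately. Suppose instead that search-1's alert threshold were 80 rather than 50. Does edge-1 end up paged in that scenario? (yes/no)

With search-1's alert threshold at 80:
Round 1 — db-m, queue-1 page on-call (initial).
  edge-1: +75+10 → 85 ≥ 40
  search-1: +85 → 85 ≥ 80
Round 2 — edge-1, search-1 page on-call.
No further pages.

yes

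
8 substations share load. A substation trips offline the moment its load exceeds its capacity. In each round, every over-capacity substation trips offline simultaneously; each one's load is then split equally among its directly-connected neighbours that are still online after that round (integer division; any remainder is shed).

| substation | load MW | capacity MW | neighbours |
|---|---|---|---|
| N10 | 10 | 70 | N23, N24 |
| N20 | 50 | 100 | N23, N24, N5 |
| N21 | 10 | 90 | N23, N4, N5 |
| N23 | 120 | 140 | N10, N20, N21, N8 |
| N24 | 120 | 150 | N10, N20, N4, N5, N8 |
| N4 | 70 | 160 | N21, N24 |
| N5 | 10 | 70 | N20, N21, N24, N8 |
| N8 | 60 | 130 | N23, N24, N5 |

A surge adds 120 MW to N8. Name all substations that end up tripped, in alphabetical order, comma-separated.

N10, N20, N21, N23, N24, N4, N5, N8

Round 1 — N8 at 180 > 130. N8 trips offline.
  N8 sheds 180 MW to N23, N24, N5: 60 each.
    N23: 120+60 = 180 > 140
    N24: 120+60 = 180 > 150
    N5: 10+60 = 70 ≤ 70
Round 2 — N23, N24 trip offline.
  N23 sheds 180 MW to N10, N20, N21: 60 each.
    N10: 10+60 = 70 ≤ 70
    N20: 50+60 = 110 > 100
    N21: 10+60 = 70 ≤ 90
  N24 sheds 180 MW to N10, N20, N4, N5: 45 each.
    N10: 70+45 = 115 > 70
    N20: 110+45 = 155 > 100
    N4: 70+45 = 115 ≤ 160
    N5: 70+45 = 115 > 70
Round 3 — N10, N20, N5 trip offline.
  N10 sheds 115 MW: no online neighbours, lost.
  N20 sheds 155 MW: no online neighbours, lost.
  N5 sheds 115 MW to N21: 115 each.
    N21: 70+115 = 185 > 90
Round 4 — N21 trips offline.
  N21 sheds 185 MW to N4: 185 each.
    N4: 115+185 = 300 > 160
Round 5 — N4 trips offline.
  N4 sheds 300 MW: no online neighbours, lost.
No further trips.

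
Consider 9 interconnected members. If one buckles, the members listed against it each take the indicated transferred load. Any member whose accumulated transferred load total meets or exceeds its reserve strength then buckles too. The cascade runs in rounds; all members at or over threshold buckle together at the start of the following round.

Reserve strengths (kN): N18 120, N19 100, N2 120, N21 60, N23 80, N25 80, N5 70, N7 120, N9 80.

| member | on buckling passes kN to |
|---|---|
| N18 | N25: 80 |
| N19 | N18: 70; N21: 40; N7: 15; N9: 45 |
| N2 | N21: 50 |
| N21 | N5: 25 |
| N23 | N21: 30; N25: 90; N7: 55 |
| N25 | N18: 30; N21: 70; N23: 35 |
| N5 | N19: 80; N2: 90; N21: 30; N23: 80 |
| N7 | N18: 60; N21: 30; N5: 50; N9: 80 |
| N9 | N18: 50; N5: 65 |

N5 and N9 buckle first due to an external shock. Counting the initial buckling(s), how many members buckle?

5

Round 1 — N5, N9 buckle (initial).
  N18: +50 → 50 < 120
  N19: +80 → 80 < 100
  N2: +90 → 90 < 120
  N21: +30 → 30 < 60
  N23: +80 → 80 ≥ 80
Round 2 — N23 buckles.
  N21: +30 → 60 ≥ 60
  N25: +90 → 90 ≥ 80
  N7: +55 → 55 < 120
Round 3 — N21, N25 buckle.
  N18: +30 → 80 < 120
No further bucklings.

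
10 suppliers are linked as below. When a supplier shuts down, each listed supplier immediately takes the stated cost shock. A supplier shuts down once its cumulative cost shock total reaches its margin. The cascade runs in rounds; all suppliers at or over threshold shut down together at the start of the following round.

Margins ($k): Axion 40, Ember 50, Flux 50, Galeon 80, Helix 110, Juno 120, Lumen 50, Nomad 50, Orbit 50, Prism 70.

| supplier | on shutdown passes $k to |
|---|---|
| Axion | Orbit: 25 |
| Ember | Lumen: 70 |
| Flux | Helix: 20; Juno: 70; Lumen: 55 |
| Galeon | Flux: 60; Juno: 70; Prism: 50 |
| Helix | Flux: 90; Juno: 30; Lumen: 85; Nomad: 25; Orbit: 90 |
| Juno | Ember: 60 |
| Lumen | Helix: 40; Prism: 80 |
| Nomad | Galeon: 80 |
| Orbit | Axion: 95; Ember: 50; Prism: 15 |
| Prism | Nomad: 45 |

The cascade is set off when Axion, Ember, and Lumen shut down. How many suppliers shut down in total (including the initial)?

Round 1 — Axion, Ember, Lumen shut down (initial).
  Helix: +40 → 40 < 110
  Orbit: +25 → 25 < 50
  Prism: +80 → 80 ≥ 70
Round 2 — Prism shuts down.
  Nomad: +45 → 45 < 50
No further shutdowns.

4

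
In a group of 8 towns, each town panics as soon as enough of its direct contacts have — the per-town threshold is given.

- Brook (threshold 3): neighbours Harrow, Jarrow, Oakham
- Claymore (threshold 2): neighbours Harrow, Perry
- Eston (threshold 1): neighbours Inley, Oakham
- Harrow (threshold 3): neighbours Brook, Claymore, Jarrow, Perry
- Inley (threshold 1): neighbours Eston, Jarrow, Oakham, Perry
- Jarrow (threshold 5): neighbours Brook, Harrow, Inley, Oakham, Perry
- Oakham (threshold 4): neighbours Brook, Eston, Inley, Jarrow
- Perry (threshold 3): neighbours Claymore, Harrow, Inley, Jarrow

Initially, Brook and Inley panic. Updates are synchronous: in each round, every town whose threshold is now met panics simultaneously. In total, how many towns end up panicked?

3

Round 1 — Brook, Inley panic (initial).
Round 2 — checking thresholds:
  Eston: 1 of 2 neighbours ≥ 1, panics.
  Harrow: 1 of 4 neighbours < 3, holds.
  Jarrow: 2 of 5 neighbours < 5, holds.
  Oakham: 2 of 4 neighbours < 4, holds.
  Perry: 1 of 4 neighbours < 3, holds.
Round 3 — no new panics; cascade stops.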